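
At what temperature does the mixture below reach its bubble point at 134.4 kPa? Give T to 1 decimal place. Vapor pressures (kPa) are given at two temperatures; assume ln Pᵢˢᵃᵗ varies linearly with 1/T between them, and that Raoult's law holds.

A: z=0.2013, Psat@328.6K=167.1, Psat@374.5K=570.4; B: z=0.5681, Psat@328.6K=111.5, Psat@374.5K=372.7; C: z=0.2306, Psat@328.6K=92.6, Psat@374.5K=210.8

Bubble-point temperature: ΣzᵢPᵢˢᵃᵗ(T) = P. Interpolate ln Pᵢˢᵃᵗ = aᵢ + bᵢ/T.
  T = 328.6 K: ΣzᵢPᵢˢᵃᵗ = 118.33 kPa
  T = 374.5 K: ΣzᵢPᵢˢᵃᵗ = 375.16 kPa
  T = 351.6 K: ΣzᵢPᵢˢᵃᵗ = 218.52 kPa
  T = 340.1 K: ΣzᵢPᵢˢᵃᵗ = 162.36 kPa
  T = 334.4 K: ΣzᵢPᵢˢᵃᵗ = 139.15 kPa
  T = 331.5 K: ΣzᵢPᵢˢᵃᵗ = 128.40 kPa
Interpolating between 331.5 K and 334.4 K gives T ≈ 333.1 K.

T = 333.1 K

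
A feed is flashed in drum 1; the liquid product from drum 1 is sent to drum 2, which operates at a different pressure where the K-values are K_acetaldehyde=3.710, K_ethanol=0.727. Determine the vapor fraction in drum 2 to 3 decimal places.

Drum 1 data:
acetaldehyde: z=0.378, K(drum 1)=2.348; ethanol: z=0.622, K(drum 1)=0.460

Drum 1:
Rachford–Rice: g(ψ₁) = Σ zᵢ(Kᵢ−1)/(1+ψ₁(Kᵢ−1)) = 0.
Feasibility: ΣzᵢKᵢ = 1.174, Σzᵢ/Kᵢ = 1.513 — both > 1, two phases present.
Binary case is linear: z₁(K₁−1)(1+ψ₁(K₂−1)) + z₂(K₂−1)(1+ψ₁(K₁−1)) = 0
⇒ ψ₁ = [z₁(K₁−1)+z₂(K₂−1)] / [−(K₁−1)(K₂−1)] = 0.1737/0.7279 = 0.239
Drum-1 compositions:
  acetaldehyde: x = 0.286, y = 0.672
  ethanol: x = 0.714, y = 0.328
Drum-2 feed = drum-1 liquid: z₂ = (0.2860, 0.7140).
Drum 2:
Material balance + equilibrium reduce to Σ zᵢ(Kᵢ−1)/(1+ψ₂(Kᵢ−1)) = 0.
Feasibility: ΣzᵢKᵢ = 1.580, Σzᵢ/Kᵢ = 1.059 — both > 1, two phases present.
Iterate (Newton) starting at ψ₂ = 0.69:
  ψ₂ = 0.690: g = 0.0299, g' = -0.336 → ψ₂ = 0.779
  ψ₂ = 0.779: g = 0.0015, g' = -0.303 → ψ₂ = 0.784
Converged at ψ₂ = 0.784.
  acetaldehyde: x = 0.092, y = 0.340
  ethanol: x = 0.908, y = 0.660

V/F (drum 2) = 0.784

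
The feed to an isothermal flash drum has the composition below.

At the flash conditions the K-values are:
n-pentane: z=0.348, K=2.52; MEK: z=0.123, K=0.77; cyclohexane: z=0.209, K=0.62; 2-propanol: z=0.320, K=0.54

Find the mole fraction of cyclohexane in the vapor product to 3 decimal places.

Iterate (Newton) starting at V/F = 0.41:
  V/F = 0.410: g = 0.0191, g' = -0.458 → V/F = 0.452
  V/F = 0.452: g = 0.0003, g' = -0.443 → V/F = 0.453
Converged at V/F = 0.453.
Compositions from xᵢ = zᵢ/(1+V/F(Kᵢ−1)), yᵢ = Kᵢxᵢ:
  n-pentane: x = 0.206, y = 0.520
  MEK: x = 0.137, y = 0.106
  cyclohexane: x = 0.252, y = 0.156
  2-propanol: x = 0.404, y = 0.218

y_cyclohexane = 0.156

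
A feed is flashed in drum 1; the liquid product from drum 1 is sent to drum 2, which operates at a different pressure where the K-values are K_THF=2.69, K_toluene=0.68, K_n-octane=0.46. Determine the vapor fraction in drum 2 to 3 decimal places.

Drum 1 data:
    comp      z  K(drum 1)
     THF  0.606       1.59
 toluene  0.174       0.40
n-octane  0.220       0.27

V/F (drum 2) = 0.880

Drum 1:
Let ψ₁ = V/F and solve Σ zᵢ(Kᵢ−1)/(1+ψ₁(Kᵢ−1)) = 0.
Check two-phase: ΣzᵢKᵢ = 1.093 > 1 and Σzᵢ/Kᵢ = 1.631 > 1, so g(0) = 0.093 > 0 and g(1) = -0.631 < 0.
Iterate (Newton) starting at ψ₁ = 0.67:
  ψ₁ = 0.670: g = -0.2327, g' = -0.733 → ψ₁ = 0.352
  ψ₁ = 0.352: g = -0.0526, g' = -0.458 → ψ₁ = 0.237
  ψ₁ = 0.237: g = -0.0024, g' = -0.419 → ψ₁ = 0.232
Converged at ψ₁ = 0.232.
Drum-1 compositions:
  THF: x = 0.533, y = 0.848
  toluene: x = 0.202, y = 0.081
  n-octane: x = 0.265, y = 0.071
Drum-2 feed = drum-1 liquid: z₂ = (0.5331, 0.2021, 0.2648).
Drum 2:
Iterate (Newton) starting at ψ₂ = 0.4:
  ψ₂ = 0.400: g = 0.2810, g' = -0.695 → ψ₂ = 0.804
  ψ₂ = 0.804: g = 0.0420, g' = -0.552 → ψ₂ = 0.880
Converged at ψ₂ = 0.880.
  THF: x = 0.214, y = 0.577
  toluene: x = 0.281, y = 0.191
  n-octane: x = 0.504, y = 0.232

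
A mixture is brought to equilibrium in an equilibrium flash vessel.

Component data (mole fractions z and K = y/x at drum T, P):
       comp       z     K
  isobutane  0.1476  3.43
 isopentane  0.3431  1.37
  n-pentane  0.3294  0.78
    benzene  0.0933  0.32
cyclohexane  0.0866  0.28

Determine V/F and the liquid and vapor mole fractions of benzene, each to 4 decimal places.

V/F = 0.4865, x_benzene = 0.1394, y_benzene = 0.0446

Rachford–Rice: g(V/F) = Σ zᵢ(Kᵢ−1)/(1+V/F(Kᵢ−1)) = 0.
g(0) = ΣzᵢKᵢ − 1 = 0.2874 and g(1) = 1 − Σzᵢ/Kᵢ = -0.3166, so a root lies in (0, 1).
Newton–Raphson from V/F = 0.5:
  V/F = 0.5000: g = -0.00592, g' = -0.4399 → V/F = 0.4865
Converged at V/F = 0.4865.
Compositions from xᵢ = zᵢ/(1+V/F(Kᵢ−1)), yᵢ = Kᵢxᵢ:
  isobutane: x = 0.0676, y = 0.2320
  isopentane: x = 0.2908, y = 0.3983
  n-pentane: x = 0.3689, y = 0.2877
  benzene: x = 0.1394, y = 0.0446
  cyclohexane: x = 0.1333, y = 0.0373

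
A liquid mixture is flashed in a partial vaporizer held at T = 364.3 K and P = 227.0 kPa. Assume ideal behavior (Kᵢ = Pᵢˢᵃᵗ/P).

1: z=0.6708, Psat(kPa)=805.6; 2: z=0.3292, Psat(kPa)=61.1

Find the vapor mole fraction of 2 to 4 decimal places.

Raoult's law: Kᵢ = Pᵢˢᵃᵗ/P = Pᵢˢᵃᵗ/227.0.
  K_1 = 805.6/227.0 = 3.548899, K_2 = 61.1/227.0 = 0.269163
Binary case is linear: z₁(K₁−1)(1+β(K₂−1)) + z₂(K₂−1)(1+β(K₁−1)) = 0
⇒ β = [z₁(K₁−1)+z₂(K₂−1)] / [−(K₁−1)(K₂−1)] = 1.46921/1.86283 = 0.7887
Compositions from xᵢ = zᵢ/(1+β(Kᵢ−1)), yᵢ = Kᵢxᵢ:
  1: x = 0.2228, y = 0.7908
  2: x = 0.7772, y = 0.2092

y_2 = 0.2092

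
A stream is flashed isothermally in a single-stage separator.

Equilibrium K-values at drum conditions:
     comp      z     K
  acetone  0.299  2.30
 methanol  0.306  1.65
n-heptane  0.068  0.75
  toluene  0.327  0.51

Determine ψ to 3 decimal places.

ψ = 0.890

Rachford–Rice: g(ψ) = Σ zᵢ(Kᵢ−1)/(1+ψ(Kᵢ−1)) = 0.
g(0) = ΣzᵢKᵢ − 1 = 0.410 and g(1) = 1 − Σzᵢ/Kᵢ = -0.047, so a root lies in (0, 1).
Newton–Raphson from ψ = 0.5:
  ψ = 0.500: g = 0.1540, g' = -0.403 → ψ = 0.883
  ψ = 0.883: g = 0.0032, g' = -0.413 → ψ = 0.890
Converged at ψ = 0.890.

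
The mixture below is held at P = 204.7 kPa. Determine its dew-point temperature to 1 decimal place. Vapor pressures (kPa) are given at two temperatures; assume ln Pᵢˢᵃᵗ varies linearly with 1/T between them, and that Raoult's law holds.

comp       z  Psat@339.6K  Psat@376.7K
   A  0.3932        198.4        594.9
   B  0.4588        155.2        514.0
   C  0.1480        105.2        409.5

Dew-point temperature: Σzᵢ·P/Pᵢˢᵃᵗ(T) = 1. Interpolate ln Pᵢˢᵃᵗ = aᵢ + bᵢ/T.
  T = 339.6 K: ΣzᵢP/Pᵢˢᵃᵗ = 1.2988
  T = 376.7 K: ΣzᵢP/Pᵢˢᵃᵗ = 0.3920
  T = 358.1 K: ΣzᵢP/Pᵢˢᵃᵗ = 0.6921
  T = 348.9 K: ΣzᵢP/Pᵢˢᵃᵗ = 0.9383
  T = 344.2 K: ΣzᵢP/Pᵢˢᵃᵗ = 1.1034
  T = 346.5 K: ΣzᵢP/Pᵢˢᵃᵗ = 1.0187
  T = 347.7 K: ΣzᵢP/Pᵢˢᵃᵗ = 0.9776
Interpolating between 346.5 K and 347.7 K gives T ≈ 347.0 K.

T = 347.0 K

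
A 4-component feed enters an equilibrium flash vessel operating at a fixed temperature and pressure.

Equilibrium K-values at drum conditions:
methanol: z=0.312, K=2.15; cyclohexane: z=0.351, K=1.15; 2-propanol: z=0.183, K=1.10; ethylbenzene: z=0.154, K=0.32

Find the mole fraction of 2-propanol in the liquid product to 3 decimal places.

Let ψ = V/F and solve Σ zᵢ(Kᵢ−1)/(1+ψ(Kᵢ−1)) = 0.
g(0) = ΣzᵢKᵢ − 1 = 0.325 and g(1) = 1 − Σzᵢ/Kᵢ = -0.098, so a root lies in (0, 1).
Newton–Raphson from ψ = 0.54:
  ψ = 0.540: g = 0.1219, g' = -0.343 → ψ = 0.895
  ψ = 0.895: g = -0.0276, g' = -0.573 → ψ = 0.847
  ψ = 0.847: g = -0.0016, g' = -0.510 → ψ = 0.844
Converged at ψ = 0.844.
Compositions from xᵢ = zᵢ/(1+ψ(Kᵢ−1)), yᵢ = Kᵢxᵢ:
  methanol: x = 0.158, y = 0.340
  cyclohexane: x = 0.312, y = 0.358
  2-propanol: x = 0.169, y = 0.186
  ethylbenzene: x = 0.361, y = 0.116

x_2-propanol = 0.169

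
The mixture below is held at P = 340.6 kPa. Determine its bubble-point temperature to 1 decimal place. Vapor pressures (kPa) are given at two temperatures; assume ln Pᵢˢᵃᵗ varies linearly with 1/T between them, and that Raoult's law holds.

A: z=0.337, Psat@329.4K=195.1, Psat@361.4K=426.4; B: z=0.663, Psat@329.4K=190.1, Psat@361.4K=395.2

T = 353.4 K

Bubble-point temperature: ΣzᵢPᵢˢᵃᵗ(T) = P. Interpolate ln Pᵢˢᵃᵗ = aᵢ + bᵢ/T.
  T = 329.4 K: ΣzᵢPᵢˢᵃᵗ = 191.79 kPa
  T = 361.4 K: ΣzᵢPᵢˢᵃᵗ = 405.71 kPa
  T = 345.4 K: ΣzᵢPᵢˢᵃᵗ = 283.81 kPa
  T = 353.4 K: ΣzᵢPᵢˢᵃᵗ = 340.70 kPa
  T = 349.4 K: ΣzᵢPᵢˢᵃᵗ = 311.28 kPa
  T = 351.4 K: ΣzᵢPᵢˢᵃᵗ = 325.74 kPa
Interpolating between 351.4 K and 353.4 K gives T ≈ 353.4 K.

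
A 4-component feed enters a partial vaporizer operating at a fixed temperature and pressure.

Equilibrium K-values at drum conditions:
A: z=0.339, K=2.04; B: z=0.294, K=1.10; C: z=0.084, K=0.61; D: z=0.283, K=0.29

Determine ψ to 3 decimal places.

Let ψ = V/F and solve Σ zᵢ(Kᵢ−1)/(1+ψ(Kᵢ−1)) = 0.
g(0) = ΣzᵢKᵢ − 1 = 0.148 and g(1) = 1 − Σzᵢ/Kᵢ = -0.547, so a root lies in (0, 1).
Newton–Raphson from ψ = 0.63:
  ψ = 0.630: g = -0.1663, g' = -0.626 → ψ = 0.364
  ψ = 0.364: g = -0.0252, g' = -0.473 → ψ = 0.311
  ψ = 0.311: g = -0.0003, g' = -0.464 → ψ = 0.310
Converged at ψ = 0.310.

ψ = 0.310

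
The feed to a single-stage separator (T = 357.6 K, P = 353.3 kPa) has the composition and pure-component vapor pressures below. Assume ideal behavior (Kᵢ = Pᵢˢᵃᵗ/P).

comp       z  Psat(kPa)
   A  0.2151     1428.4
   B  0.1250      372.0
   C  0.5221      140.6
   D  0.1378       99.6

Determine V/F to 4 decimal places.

Raoult's law: Kᵢ = Pᵢˢᵃᵗ/P = Pᵢˢᵃᵗ/353.3.
  K_A = 1428.4/353.3 = 4.043023, K_B = 372.0/353.3 = 1.052930, K_C = 140.6/353.3 = 0.397962, K_D = 99.6/353.3 = 0.281913
Material balance + equilibrium reduce to Σ zᵢ(Kᵢ−1)/(1+V/F(Kᵢ−1)) = 0.
Check two-phase: ΣzᵢKᵢ = 1.2479 > 1 and Σzᵢ/Kᵢ = 1.9727 > 1, so g(0) = 0.2479 > 0 and g(1) = -0.9727 < 0.
Iterate (Newton) starting at V/F = 0.5:
  V/F = 0.5000: g = -0.33804, g' = -0.8739 → V/F = 0.1132
  V/F = 0.1132: g = 0.04843, g' = -1.4045 → V/F = 0.1477
  V/F = 0.1477: g = 0.00250, g' = -1.2654 → V/F = 0.1496
Converged at V/F = 0.1496.

V/F = 0.1496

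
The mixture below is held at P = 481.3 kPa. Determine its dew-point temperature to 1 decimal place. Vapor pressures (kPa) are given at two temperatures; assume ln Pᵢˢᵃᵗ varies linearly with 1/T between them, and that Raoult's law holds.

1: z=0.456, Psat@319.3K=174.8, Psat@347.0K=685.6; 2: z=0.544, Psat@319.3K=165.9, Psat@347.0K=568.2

T = 341.3 K

Dew-point temperature: Σzᵢ·P/Pᵢˢᵃᵗ(T) = 1. Interpolate ln Pᵢˢᵃᵗ = aᵢ + bᵢ/T.
  T = 319.3 K: ΣzᵢP/Pᵢˢᵃᵗ = 2.8338
  T = 347.0 K: ΣzᵢP/Pᵢˢᵃᵗ = 0.7809
  T = 333.1 K: ΣzᵢP/Pᵢˢᵃᵗ = 1.4508
  T = 340.1 K: ΣzᵢP/Pᵢˢᵃᵗ = 1.0552
  T = 343.6 K: ΣzᵢP/Pᵢˢᵃᵗ = 0.9044
  T = 341.9 K: ΣzᵢP/Pᵢˢᵃᵗ = 0.9744
Interpolating between 340.1 K and 341.9 K gives T ≈ 341.3 K.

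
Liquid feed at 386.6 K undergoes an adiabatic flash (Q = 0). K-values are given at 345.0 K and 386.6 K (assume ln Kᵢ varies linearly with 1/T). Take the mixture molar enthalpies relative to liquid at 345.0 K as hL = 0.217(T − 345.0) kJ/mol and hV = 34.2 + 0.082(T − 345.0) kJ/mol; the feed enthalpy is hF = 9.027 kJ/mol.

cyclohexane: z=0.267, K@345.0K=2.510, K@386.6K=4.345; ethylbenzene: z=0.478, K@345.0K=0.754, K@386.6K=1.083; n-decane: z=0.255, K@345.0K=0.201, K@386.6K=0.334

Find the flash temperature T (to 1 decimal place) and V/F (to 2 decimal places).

T = 351.9 K, V/F = 0.23

Adiabatic flash: solve Rachford–Rice at each trial T, then check hF = ψ·hV(T) + (1−ψ)·hL(T).
  T = 345.0 K: K = (2.510, 0.754, 0.201), RR gives ψ = 0.112, H_out = 3.839 kJ/mol
  T = 386.6 K: K = (4.345, 1.083, 0.334), RR gives ψ = 0.680, H_out = 28.459 kJ/mol
  T = 365.8 K: K = (3.354, 0.913, 0.263), RR gives ψ = 0.421, H_out = 17.729 kJ/mol
  T = 355.4 K: K = (2.914, 0.832, 0.231), RR gives ψ = 0.278, H_out = 11.365 kJ/mol
  T = 350.2 K: K = (2.707, 0.793, 0.216), RR gives ψ = 0.199, H_out = 7.788 kJ/mol
  T = 352.8 K: K = (2.810, 0.812, 0.223), RR gives ψ = 0.239, H_out = 9.616 kJ/mol
  T = 351.5 K: K = (2.758, 0.802, 0.219), RR gives ψ = 0.219, H_out = 8.713 kJ/mol
  T = 352.1 K: K = (2.782, 0.807, 0.221), RR gives ψ = 0.228, H_out = 9.132 kJ/mol
Linear interpolation between T = 351.5 (H_out = 8.713) and T = 352.1 (H_out = 9.132) on hF = 9.027 gives T ≈ 351.9 K, at which ψ = 0.23.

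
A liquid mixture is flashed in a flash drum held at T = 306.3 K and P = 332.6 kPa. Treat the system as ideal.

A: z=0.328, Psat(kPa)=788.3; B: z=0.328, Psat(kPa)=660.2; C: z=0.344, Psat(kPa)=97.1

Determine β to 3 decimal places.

β = 0.631

Raoult's law: Kᵢ = Pᵢˢᵃᵗ/P = Pᵢˢᵃᵗ/332.6.
  K_A = 788.3/332.6 = 2.37011, K_B = 660.2/332.6 = 1.98497, K_C = 97.1/332.6 = 0.29194
Rachford–Rice: g(β) = Σ zᵢ(Kᵢ−1)/(1+β(Kᵢ−1)) = 0.
Check two-phase: ΣzᵢKᵢ = 1.529 > 1 and Σzᵢ/Kᵢ = 1.482 > 1, so g(0) = 0.529 > 0 and g(1) = -0.482 < 0.
Newton iteration, β⁰ = 0.59:
  β = 0.590: g = 0.0345, g' = -0.824 → β = 0.632
  β = 0.632: g = -0.0008, g' = -0.863 → β = 0.631
Converged at β = 0.631.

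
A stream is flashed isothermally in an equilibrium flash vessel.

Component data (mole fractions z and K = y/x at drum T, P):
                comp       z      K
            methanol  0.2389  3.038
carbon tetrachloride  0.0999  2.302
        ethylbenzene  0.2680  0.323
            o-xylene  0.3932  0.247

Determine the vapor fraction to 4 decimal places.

Material balance + equilibrium reduce to Σ zᵢ(Kᵢ−1)/(1+ψ(Kᵢ−1)) = 0.
g(0) = ΣzᵢKᵢ − 1 = 0.1394 and g(1) = 1 − Σzᵢ/Kᵢ = -1.5437, so a root lies in (0, 1).
Newton–Raphson from ψ = 0.45:
  ψ = 0.4500: g = -0.37277, g' = -1.1014 → ψ = 0.1115
  ψ = 0.1115: g = -0.00922, g' = -1.1973 → ψ = 0.1039
Converged at ψ = 0.1039.

ψ = 0.1039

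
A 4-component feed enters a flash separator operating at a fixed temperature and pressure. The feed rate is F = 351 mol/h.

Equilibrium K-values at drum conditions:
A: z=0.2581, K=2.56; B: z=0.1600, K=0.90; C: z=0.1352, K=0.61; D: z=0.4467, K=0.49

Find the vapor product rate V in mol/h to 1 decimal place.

Rachford–Rice: g(ψ) = Σ zᵢ(Kᵢ−1)/(1+ψ(Kᵢ−1)) = 0.
Feasibility: ΣzᵢKᵢ = 1.1061, Σzᵢ/Kᵢ = 1.4119 — both > 1, two phases present.
Iterate (Newton) starting at ψ = 0.45:
  ψ = 0.4500: g = -0.13981, g' = -0.4445 → ψ = 0.1355
  ψ = 0.1355: g = 0.01577, g' = -0.5867 → ψ = 0.1624
  ψ = 0.1624: g = 0.00032, g' = -0.5631 → ψ = 0.1629
Converged at ψ = 0.1629.
Then V = ψ·F = 0.1629·351 = 57.2 mol/h and L = F − V = 293.8 mol/h.

V = 57.2 mol/h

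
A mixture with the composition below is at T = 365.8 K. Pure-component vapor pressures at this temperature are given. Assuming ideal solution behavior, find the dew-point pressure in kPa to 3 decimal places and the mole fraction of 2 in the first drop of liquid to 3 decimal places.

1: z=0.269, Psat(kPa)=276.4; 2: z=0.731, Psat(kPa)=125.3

At the dew point ψ → 1, so Σzᵢ/Kᵢ = 1 with Kᵢ = Pᵢˢᵃᵗ/P ⇒ 1/P = Σzᵢ/Pᵢˢᵃᵗ.
1/P = 0.269/276.4 + 0.731/125.3 = 0.006807 ⇒ P = 146.903 kPa
xᵢ = zᵢP/Pᵢˢᵃᵗ ⇒ x_2 = 0.731·146.903/125.3 = 0.857

Pdew = 146.903 kPa, x_2 = 0.857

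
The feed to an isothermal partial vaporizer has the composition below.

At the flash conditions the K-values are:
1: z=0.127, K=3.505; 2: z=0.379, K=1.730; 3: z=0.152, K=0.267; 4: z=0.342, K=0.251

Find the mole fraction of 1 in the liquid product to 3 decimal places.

x_1 = 0.081

Newton iteration, V/F⁰ = 0.5:
  V/F = 0.500: g = -0.2415, g' = -0.959 → V/F = 0.248
  V/F = 0.248: g = -0.0205, g' = -0.859 → V/F = 0.224
  V/F = 0.224: g = 0.0001, g' = -0.870 → V/F = 0.225
Converged at V/F = 0.225.
Compositions from xᵢ = zᵢ/(1+V/F(Kᵢ−1)), yᵢ = Kᵢxᵢ:
  1: x = 0.081, y = 0.285
  2: x = 0.326, y = 0.563
  3: x = 0.182, y = 0.049
  4: x = 0.411, y = 0.103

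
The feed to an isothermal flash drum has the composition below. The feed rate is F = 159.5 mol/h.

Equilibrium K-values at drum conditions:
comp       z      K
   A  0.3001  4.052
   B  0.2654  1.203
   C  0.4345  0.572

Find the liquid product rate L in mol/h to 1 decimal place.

L = 20.7 mol/h

Rachford–Rice: g(V/F) = Σ zᵢ(Kᵢ−1)/(1+V/F(Kᵢ−1)) = 0.
g(0) = ΣzᵢKᵢ − 1 = 0.7838 and g(1) = 1 − Σzᵢ/Kᵢ = -0.0543, so a root lies in (0, 1).
Newton–Raphson from V/F = 0.5:
  V/F = 0.5000: g = 0.17490, g' = -0.5759 → V/F = 0.8037
  V/F = 0.8037: g = 0.02811, g' = -0.4275 → V/F = 0.8694
  V/F = 0.8694: g = 0.00031, g' = -0.4192 → V/F = 0.8702
Converged at V/F = 0.8702.
Then V = V/F·F = 0.8702·159.5 = 138.8 mol/h and L = F − V = 20.7 mol/h.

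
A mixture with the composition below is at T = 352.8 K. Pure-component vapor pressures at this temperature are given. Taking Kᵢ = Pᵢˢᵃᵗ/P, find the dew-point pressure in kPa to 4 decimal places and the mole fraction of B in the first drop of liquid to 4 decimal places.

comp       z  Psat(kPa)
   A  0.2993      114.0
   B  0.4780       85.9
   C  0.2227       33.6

At the dew point ψ → 1, so Σzᵢ/Kᵢ = 1 with Kᵢ = Pᵢˢᵃᵗ/P ⇒ 1/P = Σzᵢ/Pᵢˢᵃᵗ.
1/P = 0.2993/114.0 + 0.4780/85.9 + 0.2227/33.6 = 0.0148180 ⇒ P = 67.4854 kPa
xᵢ = zᵢP/Pᵢˢᵃᵗ ⇒ x_B = 0.4780·67.4854/85.9 = 0.3755

Pdew = 67.4854 kPa, x_B = 0.3755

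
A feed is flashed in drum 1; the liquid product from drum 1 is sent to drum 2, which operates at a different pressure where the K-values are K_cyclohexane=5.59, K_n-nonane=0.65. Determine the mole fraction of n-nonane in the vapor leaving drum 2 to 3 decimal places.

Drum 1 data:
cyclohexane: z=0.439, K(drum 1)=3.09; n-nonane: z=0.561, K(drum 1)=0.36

Drum 1:
Let ψ₁ = V/F and solve Σ zᵢ(Kᵢ−1)/(1+ψ₁(Kᵢ−1)) = 0.
Feasibility: ΣzᵢKᵢ = 1.558, Σzᵢ/Kᵢ = 1.700 — both > 1, two phases present.
Binary case is linear: z₁(K₁−1)(1+ψ₁(K₂−1)) + z₂(K₂−1)(1+ψ₁(K₁−1)) = 0
⇒ ψ₁ = [z₁(K₁−1)+z₂(K₂−1)] / [−(K₁−1)(K₂−1)] = 0.5585/1.3376 = 0.418
Drum-1 compositions:
  cyclohexane: x = 0.234, y = 0.724
  n-nonane: x = 0.766, y = 0.276
Drum-2 feed = drum-1 liquid: z₂ = (0.2344, 0.7656).
Drum 2:
Material balance + equilibrium reduce to Σ zᵢ(Kᵢ−1)/(1+ψ₂(Kᵢ−1)) = 0.
Feasibility: ΣzᵢKᵢ = 1.808, Σzᵢ/Kᵢ = 1.220 — both > 1, two phases present.
Binary case is linear: z₁(K₁−1)(1+ψ₂(K₂−1)) + z₂(K₂−1)(1+ψ₂(K₁−1)) = 0
⇒ ψ₂ = [z₁(K₁−1)+z₂(K₂−1)] / [−(K₁−1)(K₂−1)] = 0.8081/1.6065 = 0.503
  cyclohexane: x = 0.071, y = 0.396
  n-nonane: x = 0.929, y = 0.604

y_n-nonane (drum 2) = 0.604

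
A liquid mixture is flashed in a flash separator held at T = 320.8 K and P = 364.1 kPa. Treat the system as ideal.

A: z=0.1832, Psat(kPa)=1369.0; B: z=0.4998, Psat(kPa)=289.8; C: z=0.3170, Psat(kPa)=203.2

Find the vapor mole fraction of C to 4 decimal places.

Raoult's law: Kᵢ = Pᵢˢᵃᵗ/P = Pᵢˢᵃᵗ/364.1.
  K_A = 1369.0/364.1 = 3.759956, K_B = 289.8/364.1 = 0.795935, K_C = 203.2/364.1 = 0.558088
Material balance + equilibrium reduce to Σ zᵢ(Kᵢ−1)/(1+ψ(Kᵢ−1)) = 0.
Feasibility: ΣzᵢKᵢ = 1.2635, Σzᵢ/Kᵢ = 1.2447 — both > 1, two phases present.
Newton–Raphson from ψ = 0.5:
  ψ = 0.5000: g = -0.08095, g' = -0.3742 → ψ = 0.2837
  ψ = 0.2837: g = 0.01518, g' = -0.5434 → ψ = 0.3116
  ψ = 0.3116: g = 0.00047, g' = -0.5104 → ψ = 0.3125
Converged at ψ = 0.3125.
Compositions from xᵢ = zᵢ/(1+ψ(Kᵢ−1)), yᵢ = Kᵢxᵢ:
  A: x = 0.0984, y = 0.3698
  B: x = 0.5338, y = 0.4249
  C: x = 0.3678, y = 0.2053

y_C = 0.2053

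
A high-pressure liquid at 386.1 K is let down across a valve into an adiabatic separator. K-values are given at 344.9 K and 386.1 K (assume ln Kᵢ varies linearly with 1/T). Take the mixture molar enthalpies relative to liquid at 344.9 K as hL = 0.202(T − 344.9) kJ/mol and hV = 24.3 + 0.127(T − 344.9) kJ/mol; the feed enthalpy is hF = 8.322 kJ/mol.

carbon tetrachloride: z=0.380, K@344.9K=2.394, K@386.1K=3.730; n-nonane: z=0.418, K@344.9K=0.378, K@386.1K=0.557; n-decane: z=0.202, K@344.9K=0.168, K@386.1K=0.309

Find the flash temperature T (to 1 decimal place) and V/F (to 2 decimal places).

Adiabatic flash: solve Rachford–Rice at each trial T, then check hF = ψ·hV(T) + (1−ψ)·hL(T).
  T = 344.9 K: K = (2.394, 0.378, 0.168), RR gives ψ = 0.105, H_out = 2.545 kJ/mol
  T = 386.1 K: K = (3.730, 0.557, 0.309), RR gives ψ = 0.486, H_out = 18.624 kJ/mol
  T = 365.5 K: K = (3.026, 0.464, 0.232), RR gives ψ = 0.310, H_out = 11.225 kJ/mol
  T = 355.2 K: K = (2.701, 0.420, 0.198), RR gives ψ = 0.216, H_out = 7.152 kJ/mol
  T = 360.4 K: K = (2.862, 0.442, 0.215), RR gives ψ = 0.265, H_out = 9.258 kJ/mol
  T = 357.8 K: K = (2.781, 0.431, 0.206), RR gives ψ = 0.241, H_out = 8.220 kJ/mol
  T = 359.1 K: K = (2.822, 0.436, 0.211), RR gives ψ = 0.253, H_out = 8.742 kJ/mol
Linear interpolation between T = 357.8 (H_out = 8.220) and T = 359.1 (H_out = 8.742) on hF = 8.322 gives T ≈ 358.1 K, at which ψ = 0.24.

T = 358.1 K, V/F = 0.24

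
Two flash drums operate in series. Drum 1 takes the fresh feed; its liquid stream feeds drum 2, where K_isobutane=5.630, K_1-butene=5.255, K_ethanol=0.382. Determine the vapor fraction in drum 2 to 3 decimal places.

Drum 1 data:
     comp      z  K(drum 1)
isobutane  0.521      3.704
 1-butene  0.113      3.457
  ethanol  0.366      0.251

V/F (drum 2) = 0.185

Drum 1:
Newton iteration, ψ₁⁰ = 0.5:
  ψ₁ = 0.500: g = 0.2853, g' = -1.351 → ψ₁ = 0.711
  ψ₁ = 0.711: g = -0.0036, g' = -1.476 → ψ₁ = 0.709
Converged at ψ₁ = 0.709.
Drum-1 compositions:
  isobutane: x = 0.179, y = 0.662
  1-butene: x = 0.041, y = 0.142
  ethanol: x = 0.780, y = 0.196
Drum-2 feed = drum-1 liquid: z₂ = (0.1786, 0.0412, 0.7801).
Drum 2:
Let ψ₂ = V/F and solve Σ zᵢ(Kᵢ−1)/(1+ψ₂(Kᵢ−1)) = 0.
Check two-phase: ΣzᵢKᵢ = 1.520 > 1 and Σzᵢ/Kᵢ = 2.082 > 1, so g(0) = 0.520 > 0 and g(1) = -1.082 < 0.
Newton iteration, ψ₂⁰ = 0.69:
  ψ₂ = 0.690: g = -0.5988, g' = -1.171 → ψ₂ = 0.179
  ψ₂ = 0.179: g = 0.0100, g' = -1.763 → ψ₂ = 0.185
Converged at ψ₂ = 0.185.
  isobutane: x = 0.096, y = 0.542
  1-butene: x = 0.023, y = 0.121
  ethanol: x = 0.881, y = 0.336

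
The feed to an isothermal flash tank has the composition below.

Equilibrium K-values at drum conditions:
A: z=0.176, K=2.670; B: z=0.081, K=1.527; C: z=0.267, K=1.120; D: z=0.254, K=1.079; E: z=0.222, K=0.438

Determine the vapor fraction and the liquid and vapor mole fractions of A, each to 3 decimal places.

ψ = 0.730, x_A = 0.079, y_A = 0.212

Let ψ = V/F and solve Σ zᵢ(Kᵢ−1)/(1+ψ(Kᵢ−1)) = 0.
g(0) = ΣzᵢKᵢ − 1 = 0.264 and g(1) = 1 − Σzᵢ/Kᵢ = -0.100, so a root lies in (0, 1).
Iterate (Newton) starting at ψ = 0.37:
  ψ = 0.370: g = 0.1100, g' = -0.320 → ψ = 0.714
  ψ = 0.714: g = 0.0053, g' = -0.314 → ψ = 0.731
  ψ = 0.731: g = -0.0000, g' = -0.318 → ψ = 0.730
Converged at ψ = 0.730.
Compositions from xᵢ = zᵢ/(1+ψ(Kᵢ−1)), yᵢ = Kᵢxᵢ:
  A: x = 0.079, y = 0.212
  B: x = 0.058, y = 0.089
  C: x = 0.245, y = 0.275
  D: x = 0.240, y = 0.259
  E: x = 0.377, y = 0.165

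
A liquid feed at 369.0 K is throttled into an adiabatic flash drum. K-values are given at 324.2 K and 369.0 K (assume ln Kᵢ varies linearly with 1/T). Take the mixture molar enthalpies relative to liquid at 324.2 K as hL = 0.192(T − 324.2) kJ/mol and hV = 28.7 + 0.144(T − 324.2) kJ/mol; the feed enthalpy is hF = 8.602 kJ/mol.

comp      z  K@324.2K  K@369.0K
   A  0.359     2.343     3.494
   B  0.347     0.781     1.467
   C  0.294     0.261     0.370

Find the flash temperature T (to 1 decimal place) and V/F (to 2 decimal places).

T = 325.4 K, V/F = 0.29

Adiabatic flash: solve Rachford–Rice at each trial T, then check hF = ψ·hV(T) + (1−ψ)·hL(T).
  T = 324.2 K: K = (2.343, 0.781, 0.261), RR gives ψ = 0.273, H_out = 7.825 kJ/mol
  T = 369.0 K: K = (3.494, 1.467, 0.370), RR gives ψ = 0.855, H_out = 31.307 kJ/mol
  T = 346.6 K: K = (2.898, 1.092, 0.314), RR gives ψ = 0.609, H_out = 21.136 kJ/mol
  T = 335.4 K: K = (2.615, 0.929, 0.287), RR gives ψ = 0.453, H_out = 14.904 kJ/mol
  T = 329.8 K: K = (2.478, 0.853, 0.274), RR gives ψ = 0.366, H_out = 11.468 kJ/mol
  T = 327.0 K: K = (2.410, 0.817, 0.268), RR gives ψ = 0.320, H_out = 9.673 kJ/mol
  T = 325.6 K: K = (2.376, 0.799, 0.264), RR gives ψ = 0.296, H_out = 8.756 kJ/mol
Linear interpolation between T = 324.2 (H_out = 7.825) and T = 325.6 (H_out = 8.756) on hF = 8.602 gives T ≈ 325.4 K, at which ψ = 0.29.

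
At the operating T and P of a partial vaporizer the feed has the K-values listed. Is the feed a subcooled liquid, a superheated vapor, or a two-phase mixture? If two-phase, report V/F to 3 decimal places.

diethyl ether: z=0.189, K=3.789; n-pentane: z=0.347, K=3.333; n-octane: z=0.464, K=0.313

two-phase, V/F = 0.593

ΣzᵢKᵢ = 2.018; Σzᵢ/Kᵢ = 1.636.
Both exceed 1, so a two-phase solution exists.
Rachford–Rice: g(ψ) = Σ zᵢ(Kᵢ−1)/(1+ψ(Kᵢ−1)) = 0.
Newton iteration, ψ⁰ = 0.5:
  ψ = 0.500: g = 0.1082, g' = -1.167 → ψ = 0.593
Converged at ψ = 0.593.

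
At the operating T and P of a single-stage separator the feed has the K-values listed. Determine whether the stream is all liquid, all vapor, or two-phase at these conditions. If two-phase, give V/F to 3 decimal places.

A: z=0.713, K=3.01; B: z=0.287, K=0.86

all vapor

ΣzᵢKᵢ = 2.393; Σzᵢ/Kᵢ = 0.571.
Since Σzᵢ/Kᵢ < 1 the mixture is above its dew point — single vapor phase.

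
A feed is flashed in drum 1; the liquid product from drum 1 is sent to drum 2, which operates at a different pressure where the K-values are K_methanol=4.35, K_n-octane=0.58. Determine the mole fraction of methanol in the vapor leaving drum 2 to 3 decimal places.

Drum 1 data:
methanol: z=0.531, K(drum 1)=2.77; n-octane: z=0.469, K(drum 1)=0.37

Drum 1:
Binary case is linear: z₁(K₁−1)(1+ψ₁(K₂−1)) + z₂(K₂−1)(1+ψ₁(K₁−1)) = 0
⇒ ψ₁ = [z₁(K₁−1)+z₂(K₂−1)] / [−(K₁−1)(K₂−1)] = 0.6444/1.1151 = 0.578
Drum-1 compositions:
  methanol: x = 0.262, y = 0.727
  n-octane: x = 0.738, y = 0.273
Drum-2 feed = drum-1 liquid: z₂ = (0.2625, 0.7375).
Drum 2:
Newton iteration, ψ₂⁰ = 0.5:
  ψ₂ = 0.500: g = -0.0634, g' = -0.620 → ψ₂ = 0.398
  ψ₂ = 0.398: g = 0.0051, g' = -0.729 → ψ₂ = 0.405
Converged at ψ₂ = 0.405.
  methanol: x = 0.111, y = 0.485
  n-octane: x = 0.889, y = 0.515

y_methanol (drum 2) = 0.485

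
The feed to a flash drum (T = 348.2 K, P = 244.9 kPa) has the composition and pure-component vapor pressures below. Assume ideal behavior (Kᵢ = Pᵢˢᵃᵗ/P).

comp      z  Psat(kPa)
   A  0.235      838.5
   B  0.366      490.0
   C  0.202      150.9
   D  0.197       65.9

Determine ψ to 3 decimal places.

Raoult's law: Kᵢ = Pᵢˢᵃᵗ/P = Pᵢˢᵃᵗ/244.9.
  K_A = 838.5/244.9 = 3.42385, K_B = 490.0/244.9 = 2.00082, K_C = 150.9/244.9 = 0.61617, K_D = 65.9/244.9 = 0.26909
Material balance + equilibrium reduce to Σ zᵢ(Kᵢ−1)/(1+ψ(Kᵢ−1)) = 0.
Feasibility: ΣzᵢKᵢ = 1.714, Σzᵢ/Kᵢ = 1.311 — both > 1, two phases present.
Iterate (Newton) starting at ψ = 0.5:
  ψ = 0.500: g = 0.1788, g' = -0.752 → ψ = 0.738
  ψ = 0.738: g = -0.0056, g' = -0.853 → ψ = 0.731
Converged at ψ = 0.731.

ψ = 0.731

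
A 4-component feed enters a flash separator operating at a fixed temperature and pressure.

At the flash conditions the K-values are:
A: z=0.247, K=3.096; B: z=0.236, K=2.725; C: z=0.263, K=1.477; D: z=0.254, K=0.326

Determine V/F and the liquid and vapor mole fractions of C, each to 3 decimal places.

V/F = 0.891, x_C = 0.185, y_C = 0.273

Rachford–Rice: g(V/F) = Σ zᵢ(Kᵢ−1)/(1+V/F(Kᵢ−1)) = 0.
Feasibility: ΣzᵢKᵢ = 1.879, Σzᵢ/Kᵢ = 1.124 — both > 1, two phases present.
Iterate (Newton) starting at V/F = 0.47:
  V/F = 0.470: g = 0.3375, g' = -0.777 → V/F = 0.905
  V/F = 0.905: g = -0.0132, g' = -1.023 → V/F = 0.892
  V/F = 0.892: g = -0.0002, g' = -0.995 → V/F = 0.891
Converged at V/F = 0.891.
Compositions from xᵢ = zᵢ/(1+V/F(Kᵢ−1)), yᵢ = Kᵢxᵢ:
  A: x = 0.086, y = 0.267
  B: x = 0.093, y = 0.253
  C: x = 0.185, y = 0.273
  D: x = 0.636, y = 0.207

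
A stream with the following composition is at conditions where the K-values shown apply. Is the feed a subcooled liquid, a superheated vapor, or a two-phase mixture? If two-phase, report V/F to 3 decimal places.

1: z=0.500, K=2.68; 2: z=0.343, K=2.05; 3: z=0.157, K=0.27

superheated vapor

ΣzᵢKᵢ = 2.086; Σzᵢ/Kᵢ = 0.935.
Since Σzᵢ/Kᵢ < 1 the mixture is above its dew point — single vapor phase.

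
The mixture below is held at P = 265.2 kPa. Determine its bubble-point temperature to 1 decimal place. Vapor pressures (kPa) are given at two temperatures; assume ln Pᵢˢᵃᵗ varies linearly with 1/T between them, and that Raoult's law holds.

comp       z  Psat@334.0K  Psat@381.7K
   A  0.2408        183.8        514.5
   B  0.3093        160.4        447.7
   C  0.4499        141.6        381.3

Bubble-point temperature: ΣzᵢPᵢˢᵃᵗ(T) = P. Interpolate ln Pᵢˢᵃᵗ = aᵢ + bᵢ/T.
  T = 334.0 K: ΣzᵢPᵢˢᵃᵗ = 157.58 kPa
  T = 381.7 K: ΣzᵢPᵢˢᵃᵗ = 433.91 kPa
  T = 357.9 K: ΣzᵢPᵢˢᵃᵗ = 270.74 kPa
  T = 345.9 K: ΣzᵢPᵢˢᵃᵗ = 208.25 kPa
  T = 351.9 K: ΣzᵢPᵢˢᵃᵗ = 237.98 kPa
  T = 354.9 K: ΣzᵢPᵢˢᵃᵗ = 253.97 kPa
  T = 356.4 K: ΣzᵢPᵢˢᵃᵗ = 262.25 kPa
Interpolating between 356.4 K and 357.9 K gives T ≈ 356.9 K.

T = 356.9 K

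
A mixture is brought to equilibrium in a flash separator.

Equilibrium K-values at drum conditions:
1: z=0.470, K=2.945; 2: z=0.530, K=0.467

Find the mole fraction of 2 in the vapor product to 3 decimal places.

Newton–Raphson from V/F = 0.5:
  V/F = 0.500: g = 0.0783, g' = -0.737 → V/F = 0.606
  V/F = 0.606: g = 0.0021, g' = -0.703 → V/F = 0.609
Converged at V/F = 0.609.
Compositions from xᵢ = zᵢ/(1+V/F(Kᵢ−1)), yᵢ = Kᵢxᵢ:
  1: x = 0.215, y = 0.633
  2: x = 0.785, y = 0.367

y_2 = 0.367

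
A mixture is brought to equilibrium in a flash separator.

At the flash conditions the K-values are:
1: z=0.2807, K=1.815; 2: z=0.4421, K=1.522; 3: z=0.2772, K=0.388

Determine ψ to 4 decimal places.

Let ψ = V/F and solve Σ zᵢ(Kᵢ−1)/(1+ψ(Kᵢ−1)) = 0.
g(0) = ΣzᵢKᵢ − 1 = 0.2899 and g(1) = 1 − Σzᵢ/Kᵢ = -0.1596, so a root lies in (0, 1).
Iterate (Newton) starting at ψ = 0.5:
  ψ = 0.5000: g = 0.10110, g' = -0.3854 → ψ = 0.7623
  ψ = 0.7623: g = -0.01181, g' = -0.4974 → ψ = 0.7385
  ψ = 0.7385: g = -0.00020, g' = -0.4811 → ψ = 0.7381
Converged at ψ = 0.7381.

ψ = 0.7381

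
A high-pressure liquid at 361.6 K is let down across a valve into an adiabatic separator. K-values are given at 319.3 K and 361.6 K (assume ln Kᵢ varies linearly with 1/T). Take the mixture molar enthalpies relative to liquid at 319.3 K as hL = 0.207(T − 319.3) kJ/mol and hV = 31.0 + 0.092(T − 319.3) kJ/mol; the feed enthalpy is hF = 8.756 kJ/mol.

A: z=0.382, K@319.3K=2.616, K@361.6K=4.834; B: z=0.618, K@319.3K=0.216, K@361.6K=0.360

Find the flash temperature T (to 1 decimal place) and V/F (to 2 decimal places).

T = 330.4 K, V/F = 0.22

Adiabatic flash: solve Rachford–Rice at each trial T, then check hF = ψ·hV(T) + (1−ψ)·hL(T).
  T = 319.3 K: K = (2.616, 0.216), RR gives ψ = 0.105, H_out = 3.249 kJ/mol
  T = 361.6 K: K = (4.834, 0.360), RR gives ψ = 0.436, H_out = 20.143 kJ/mol
  T = 340.5 K: K = (3.627, 0.283), RR gives ψ = 0.298, H_out = 12.897 kJ/mol
  T = 329.9 K: K = (3.097, 0.249), RR gives ψ = 0.214, H_out = 8.555 kJ/mol
  T = 335.2 K: K = (3.356, 0.266), RR gives ψ = 0.258, H_out = 10.814 kJ/mol
  T = 332.5 K: K = (3.222, 0.257), RR gives ψ = 0.236, H_out = 9.688 kJ/mol
  T = 331.2 K: K = (3.159, 0.253), RR gives ψ = 0.225, H_out = 9.128 kJ/mol
Linear interpolation between T = 329.9 (H_out = 8.555) and T = 331.2 (H_out = 9.128) on hF = 8.756 gives T ≈ 330.4 K, at which ψ = 0.22.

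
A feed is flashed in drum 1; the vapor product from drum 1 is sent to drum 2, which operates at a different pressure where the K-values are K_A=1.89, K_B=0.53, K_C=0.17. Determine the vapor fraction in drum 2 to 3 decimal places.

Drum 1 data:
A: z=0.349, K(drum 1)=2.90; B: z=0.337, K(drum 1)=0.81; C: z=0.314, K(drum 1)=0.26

Drum 1:
Iterate (Newton) starting at ψ₁ = 0.5:
  ψ₁ = 0.500: g = -0.0995, g' = -0.779 → ψ₁ = 0.372
  ψ₁ = 0.372: g = -0.0013, g' = -0.774 → ψ₁ = 0.371
Converged at ψ₁ = 0.371.
Drum-1 compositions:
  A: x = 0.205, y = 0.594
  B: x = 0.363, y = 0.294
  C: x = 0.433, y = 0.112
Drum-2 feed = drum-1 vapor: z₂ = (0.5938, 0.2937, 0.1125).
Drum 2:
Newton iteration, ψ₂⁰ = 0.48:
  ψ₂ = 0.480: g = 0.0369, g' = -0.553 → ψ₂ = 0.547
  ψ₂ = 0.547: g = -0.0011, g' = -0.590 → ψ₂ = 0.545
Converged at ψ₂ = 0.545.
  A: x = 0.400, y = 0.756
  B: x = 0.395, y = 0.209
  C: x = 0.205, y = 0.035

V/F (drum 2) = 0.545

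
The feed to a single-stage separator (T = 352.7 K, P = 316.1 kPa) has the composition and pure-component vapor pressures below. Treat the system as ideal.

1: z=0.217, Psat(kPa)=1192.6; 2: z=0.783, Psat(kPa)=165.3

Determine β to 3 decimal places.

Raoult's law: Kᵢ = Pᵢˢᵃᵗ/P = Pᵢˢᵃᵗ/316.1.
  K_1 = 1192.6/316.1 = 3.77286, K_2 = 165.3/316.1 = 0.52294
Rachford–Rice: g(β) = Σ zᵢ(Kᵢ−1)/(1+β(Kᵢ−1)) = 0.
Feasibility: ΣzᵢKᵢ = 1.228, Σzᵢ/Kᵢ = 1.555 — both > 1, two phases present.
Binary case is linear: z₁(K₁−1)(1+β(K₂−1)) + z₂(K₂−1)(1+β(K₁−1)) = 0
⇒ β = [z₁(K₁−1)+z₂(K₂−1)] / [−(K₁−1)(K₂−1)] = 0.2282/1.3228 = 0.172

β = 0.172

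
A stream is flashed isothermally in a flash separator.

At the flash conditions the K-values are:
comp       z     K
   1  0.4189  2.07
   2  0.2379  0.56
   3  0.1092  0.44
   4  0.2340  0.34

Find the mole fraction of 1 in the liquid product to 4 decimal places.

x_1 = 0.3409

Material balance + equilibrium reduce to Σ zᵢ(Kᵢ−1)/(1+V/F(Kᵢ−1)) = 0.
g(0) = ΣzᵢKᵢ − 1 = 0.1280 and g(1) = 1 − Σzᵢ/Kᵢ = -0.5636, so a root lies in (0, 1).
Iterate (Newton) starting at V/F = 0.5:
  V/F = 0.5000: g = -0.15764, g' = -0.5724 → V/F = 0.2246
  V/F = 0.2246: g = -0.00604, g' = -0.5538 → V/F = 0.2137
Converged at V/F = 0.2137.
Compositions from xᵢ = zᵢ/(1+V/F(Kᵢ−1)), yᵢ = Kᵢxᵢ:
  1: x = 0.3409, y = 0.7057
  2: x = 0.2626, y = 0.1471
  3: x = 0.1240, y = 0.0546
  4: x = 0.2724, y = 0.0926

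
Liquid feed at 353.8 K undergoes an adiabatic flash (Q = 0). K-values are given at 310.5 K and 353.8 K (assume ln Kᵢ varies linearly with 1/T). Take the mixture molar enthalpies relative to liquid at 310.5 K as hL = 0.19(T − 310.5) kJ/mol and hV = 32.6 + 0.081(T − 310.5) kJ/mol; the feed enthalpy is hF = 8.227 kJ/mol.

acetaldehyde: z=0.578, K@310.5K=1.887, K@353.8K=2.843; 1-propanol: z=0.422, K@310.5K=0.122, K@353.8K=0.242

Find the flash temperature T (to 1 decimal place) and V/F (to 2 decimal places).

Adiabatic flash: solve Rachford–Rice at each trial T, then check hF = ψ·hV(T) + (1−ψ)·hL(T).
  T = 310.5 K: K = (1.887, 0.122), RR gives ψ = 0.183, H_out = 5.951 kJ/mol
  T = 353.8 K: K = (2.843, 0.242), RR gives ψ = 0.534, H_out = 23.103 kJ/mol
  T = 332.1 K: K = (2.346, 0.176), RR gives ψ = 0.388, H_out = 15.828 kJ/mol
  T = 321.3 K: K = (2.112, 0.147), RR gives ψ = 0.298, H_out = 11.424 kJ/mol
  T = 315.9 K: K = (1.998, 0.134), RR gives ψ = 0.245, H_out = 8.864 kJ/mol
  T = 313.2 K: K = (1.942, 0.128), RR gives ψ = 0.215, H_out = 7.459 kJ/mol
  T = 314.5 K: K = (1.969, 0.131), RR gives ψ = 0.230, H_out = 8.148 kJ/mol
Linear interpolation between T = 314.5 (H_out = 8.148) and T = 315.9 (H_out = 8.864) on hF = 8.227 gives T ≈ 314.7 K, at which ψ = 0.23.

T = 314.7 K, V/F = 0.23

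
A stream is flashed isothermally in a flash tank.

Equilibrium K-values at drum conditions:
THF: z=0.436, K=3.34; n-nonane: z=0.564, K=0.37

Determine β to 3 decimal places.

Iterate (Newton) starting at β = 0.36:
  β = 0.360: g = 0.0942, g' = -1.078 → β = 0.447
  β = 0.447: g = 0.0036, g' = -1.004 → β = 0.451
Converged at β = 0.451.

β = 0.451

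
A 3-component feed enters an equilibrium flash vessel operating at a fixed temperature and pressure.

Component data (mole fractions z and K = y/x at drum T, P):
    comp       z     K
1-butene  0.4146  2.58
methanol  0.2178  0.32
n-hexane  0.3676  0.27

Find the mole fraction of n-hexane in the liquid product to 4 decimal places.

x_n-hexane = 0.4350

Rachford–Rice: g(V/F) = Σ zᵢ(Kᵢ−1)/(1+V/F(Kᵢ−1)) = 0.
Feasibility: ΣzᵢKᵢ = 1.2386, Σzᵢ/Kᵢ = 2.2028 — both > 1, two phases present.
Iterate (Newton) starting at V/F = 0.5:
  V/F = 0.5000: g = -0.28104, g' = -1.0400 → V/F = 0.2298
  V/F = 0.2298: g = -0.01738, g' = -0.9814 → V/F = 0.2121
  V/F = 0.2121: g = 0.00009, g' = -0.9924 → V/F = 0.2122
Converged at V/F = 0.2122.
Compositions from xᵢ = zᵢ/(1+V/F(Kᵢ−1)), yᵢ = Kᵢxᵢ:
  1-butene: x = 0.3105, y = 0.8011
  methanol: x = 0.2545, y = 0.0814
  n-hexane: x = 0.4350, y = 0.1174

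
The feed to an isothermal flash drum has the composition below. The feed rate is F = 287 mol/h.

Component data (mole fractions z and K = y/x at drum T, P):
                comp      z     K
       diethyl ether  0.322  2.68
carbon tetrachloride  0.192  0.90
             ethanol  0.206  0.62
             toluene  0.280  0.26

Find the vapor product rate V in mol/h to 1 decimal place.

V = 80.0 mol/h

Newton–Raphson from β = 0.5:
  β = 0.500: g = -0.1517, g' = -0.702 → β = 0.284
  β = 0.284: g = -0.0036, g' = -0.702 → β = 0.279
Converged at β = 0.279.
Then V = β·F = 0.2789·287 = 80.0 mol/h and L = F − V = 207.0 mol/h.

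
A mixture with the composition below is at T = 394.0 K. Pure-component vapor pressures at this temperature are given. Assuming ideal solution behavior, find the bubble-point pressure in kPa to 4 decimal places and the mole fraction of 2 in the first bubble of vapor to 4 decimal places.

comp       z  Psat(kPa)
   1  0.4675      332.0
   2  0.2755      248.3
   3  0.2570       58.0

Pbub = 238.5227 kPa, y_2 = 0.2868

At the bubble point ψ → 0, so ΣzᵢKᵢ = 1 with Kᵢ = Pᵢˢᵃᵗ/P ⇒ P = ΣzᵢPᵢˢᵃᵗ.
P = 0.4675·332.0 + 0.2755·248.3 + 0.2570·58.0 = 238.5227 kPa
yᵢ = zᵢPᵢˢᵃᵗ/P ⇒ y_2 = 0.2755·248.3/238.5227 = 0.2868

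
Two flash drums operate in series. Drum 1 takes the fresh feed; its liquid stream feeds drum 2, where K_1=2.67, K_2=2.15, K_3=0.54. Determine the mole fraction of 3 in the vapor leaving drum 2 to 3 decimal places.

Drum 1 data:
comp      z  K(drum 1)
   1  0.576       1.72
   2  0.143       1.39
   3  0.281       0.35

Drum 1:
Material balance + equilibrium reduce to Σ zᵢ(Kᵢ−1)/(1+ψ₁(Kᵢ−1)) = 0.
Check two-phase: ΣzᵢKᵢ = 1.288 > 1 and Σzᵢ/Kᵢ = 1.241 > 1, so g(0) = 0.288 > 0 and g(1) = -0.241 < 0.
Newton iteration, ψ₁⁰ = 0.5:
  ψ₁ = 0.500: g = 0.0810, g' = -0.437 → ψ₁ = 0.685
  ψ₁ = 0.685: g = -0.0077, g' = -0.533 → ψ₁ = 0.671
Converged at ψ₁ = 0.671.
Drum-1 compositions:
  1: x = 0.388, y = 0.668
  2: x = 0.113, y = 0.158
  3: x = 0.498, y = 0.174
Drum-2 feed = drum-1 liquid: z₂ = (0.3884, 0.1133, 0.4982).
Drum 2:
Rachford–Rice: g(ψ₂) = Σ zᵢ(Kᵢ−1)/(1+ψ₂(Kᵢ−1)) = 0.
Check two-phase: ΣzᵢKᵢ = 1.550 > 1 and Σzᵢ/Kᵢ = 1.121 > 1, so g(0) = 0.550 > 0 and g(1) = -0.121 < 0.
Iterate (Newton) starting at ψ₂ = 0.36:
  ψ₂ = 0.360: g = 0.2226, g' = -0.649 → ψ₂ = 0.703
  ψ₂ = 0.703: g = 0.0317, g' = -0.505 → ψ₂ = 0.766
Converged at ψ₂ = 0.766.
  1: x = 0.170, y = 0.455
  2: x = 0.060, y = 0.130
  3: x = 0.769, y = 0.415

y_3 (drum 2) = 0.415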